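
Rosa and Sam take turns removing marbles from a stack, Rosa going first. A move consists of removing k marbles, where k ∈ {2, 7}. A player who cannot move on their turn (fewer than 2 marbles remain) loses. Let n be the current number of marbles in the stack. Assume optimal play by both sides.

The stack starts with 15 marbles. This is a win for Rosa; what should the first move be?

Positions with no move are L. A position that does have a move is losing for the player to move precisely when every available move leads to a winning position for the opponent. Fill in the labels:
n=0: no move → L
n=1: no move → L
n=2: reaches L-position 0 → W
n=3: reaches L-position 1 → W
n=4: only reaches 2(W), which is W → L
n=5: only reaches 3(W), which is W → L
n=6: reaches L-position 4 → W
n=7: reaches L-position 5 → W
n=8: reaches L-position 1 → W
n=9: only reaches 7(W), 2(W), all W → L
n=10: only reaches 8(W), 3(W), all W → L
n=11: reaches L-position 9 → W
n=12: reaches L-position 10 → W
n=13: only reaches 11(W), 6(W), all W → L
n=14: only reaches 12(W), 7(W), all W → L
n=15: reaches L-position 13 → W
From 15, the L positions reachable in one move are: 13.

Remove 2, leaving 13.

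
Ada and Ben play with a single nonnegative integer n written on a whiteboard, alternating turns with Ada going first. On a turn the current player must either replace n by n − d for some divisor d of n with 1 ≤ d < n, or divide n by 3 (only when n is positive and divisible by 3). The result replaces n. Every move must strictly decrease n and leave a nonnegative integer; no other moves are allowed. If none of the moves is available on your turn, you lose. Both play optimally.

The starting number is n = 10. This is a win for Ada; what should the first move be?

Build the W/L table. Terminal = L. A non-terminal position is W if it has a move to some L; otherwise it is L.
n=0: no move → L
n=1: no move → L
n=2: can move to 1, which is L ⇒ W
n=3: can move to 1, which is L ⇒ W
n=4: moves to 2(W), 3(W); every one is W ⇒ L
n=5: can move to 4, which is L ⇒ W
n=6: can move to 4, which is L ⇒ W
n=7: the only move is to 6(W), a W ⇒ L
n=8: can move to 4, which is L ⇒ W
n=9: moves to 3(W), 6(W), 8(W); every one is W ⇒ L
n=10: can move to 9, which is L ⇒ W
From 10, the L positions reachable in one move are: 9.

Move to 9.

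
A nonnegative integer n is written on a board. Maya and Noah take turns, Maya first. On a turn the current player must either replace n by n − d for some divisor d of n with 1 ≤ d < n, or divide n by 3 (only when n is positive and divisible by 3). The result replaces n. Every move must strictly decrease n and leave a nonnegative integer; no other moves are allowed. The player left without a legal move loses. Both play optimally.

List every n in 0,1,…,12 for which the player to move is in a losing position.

0, 1, 4, 7, 9, 11

Use the standard recursion: the mover loses at a terminal position; elsewhere, the mover wins exactly when some move hands the opponent an L position.
n=0: no move → L
n=1: no move → L
n=2: →1(L), so W
n=3: →1(L), so W
n=4: →2(W), 3(W) — all W, so L
n=5: →4(L), so W
n=6: →4(L), so W
n=7: →6(W) only, which is W, so L
n=8: →4(L), so W
n=9: →3(W), 6(W), 8(W) — all W, so L
n=10: →9(L), so W
n=11: →10(W) only, which is W, so L
n=12: →4(L), so W
Reading off the rows marked L gives the requested list; there are 6 such values of n.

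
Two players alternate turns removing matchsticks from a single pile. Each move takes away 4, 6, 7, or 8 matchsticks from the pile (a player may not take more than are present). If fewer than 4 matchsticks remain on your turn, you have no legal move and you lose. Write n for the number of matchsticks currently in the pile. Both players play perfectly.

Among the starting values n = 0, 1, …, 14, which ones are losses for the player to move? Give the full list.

0, 1, 2, 3, 12, 13, 14

Classify positions by backward induction: terminal positions (no move available) are L. From any other position, the mover wins iff some move reaches an L.
n=0: no move → L
n=1: no move → L
n=2: no move → L
n=3: no move → L
n=4: reaches L-position 0 → W
n=5: reaches L-position 1 → W
n=6: reaches L-position 2 → W
n=7: reaches L-position 3 → W
n=8: reaches L-position 2 → W
n=9: reaches L-position 3 → W
n=10: reaches L-position 3 → W
n=11: reaches L-position 3 → W
n=12: only reaches 8(W), 6(W), 5(W), 4(W), all W → L
n=13: only reaches 9(W), 7(W), 6(W), 5(W), all W → L
n=14: only reaches 10(W), 8(W), 7(W), 6(W), all W → L
The losing starting values of n are exactly the entries labelled L in this table (7 of them).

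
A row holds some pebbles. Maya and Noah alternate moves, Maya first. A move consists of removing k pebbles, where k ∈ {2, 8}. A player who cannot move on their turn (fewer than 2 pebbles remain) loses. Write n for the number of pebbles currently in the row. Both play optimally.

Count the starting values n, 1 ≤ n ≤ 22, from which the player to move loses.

Label each position W (a win for the player to move) or L (a loss). A position with no legal move is L; any other position is W exactly when some move reaches an L, and L when every move reaches a W.
n=0: no move → L
n=1: no move → L
n=2: can move to 0, which is L ⇒ W
n=3: can move to 1, which is L ⇒ W
n=4: the only move is to 2(W), a W ⇒ L
n=5: the only move is to 3(W), a W ⇒ L
n=6: can move to 4, which is L ⇒ W
n=7: can move to 5, which is L ⇒ W
n=8: can move to 0, which is L ⇒ W
n=9: can move to 1, which is L ⇒ W
n=10: moves to 8(W), 2(W); every one is W ⇒ L
n=11: moves to 9(W), 3(W); every one is W ⇒ L
n=12: can move to 10, which is L ⇒ W
n=13: can move to 11, which is L ⇒ W
n=14: moves to 12(W), 6(W); every one is W ⇒ L
n=15: moves to 13(W), 7(W); every one is W ⇒ L
n=16: can move to 14, which is L ⇒ W
n=17: can move to 15, which is L ⇒ W
n=18: can move to 10, which is L ⇒ W
n=19: can move to 11, which is L ⇒ W
n=20: moves to 18(W), 12(W); every one is W ⇒ L
n=21: moves to 19(W), 13(W); every one is W ⇒ L
n=22: can move to 20, which is L ⇒ W
L entries with 1 ≤ n ≤ 22 (n=0 is outside the asked range and is not counted): n = 1, 4, 5, 10, 11, 14, 15, 20, 21; that makes 9.

9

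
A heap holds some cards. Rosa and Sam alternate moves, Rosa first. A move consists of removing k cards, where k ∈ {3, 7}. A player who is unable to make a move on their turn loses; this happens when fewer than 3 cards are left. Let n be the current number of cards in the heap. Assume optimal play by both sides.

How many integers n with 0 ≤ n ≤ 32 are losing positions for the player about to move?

15

Label each position W (a win for the player to move) or L (a loss). A position with no legal move is L; any other position is W exactly when some move reaches an L, and L when every move reaches a W.
n=0: no move → L
n=1: no move → L
n=2: no move → L
n=3: W (go to 0, an L position)
n=4: W (go to 1, an L position)
n=5: W (go to 2, an L position)
n=6: L (sole option 3(W) is W)
n=7: W (go to 0, an L position)
n=8: W (go to 1, an L position)
n=9: W (go to 6, an L position)
n=10: L (options 7(W), 3(W) are all W)
n=11: L (options 8(W), 4(W) are all W)
n=12: L (options 9(W), 5(W) are all W)
n=13: W (go to 10, an L position)
n=14: W (go to 11, an L position)
n=15: W (go to 12, an L position)
n=16: L (options 13(W), 9(W) are all W)
n=17: W (go to 10, an L position)
n=18: W (go to 11, an L position)
n=19: W (go to 16, an L position)
n=20: L (options 17(W), 13(W) are all W)
n=21: L (options 18(W), 14(W) are all W)
n=22: L (options 19(W), 15(W) are all W)
n=23: W (go to 20, an L position)
n=24: W (go to 21, an L position)
n=25: W (go to 22, an L position)
n=26: L (options 23(W), 19(W) are all W)
n=27: W (go to 20, an L position)
n=28: W (go to 21, an L position)
n=29: W (go to 26, an L position)
n=30: L (options 27(W), 23(W) are all W)
n=31: L (options 28(W), 24(W) are all W)
n=32: L (options 29(W), 25(W) are all W)
L entries with 0 ≤ n ≤ 32: n = 0, 1, 2, 6, 10, 11, 12, 16, 20, 21, 22, 26, 30, 31, 32; that makes 15.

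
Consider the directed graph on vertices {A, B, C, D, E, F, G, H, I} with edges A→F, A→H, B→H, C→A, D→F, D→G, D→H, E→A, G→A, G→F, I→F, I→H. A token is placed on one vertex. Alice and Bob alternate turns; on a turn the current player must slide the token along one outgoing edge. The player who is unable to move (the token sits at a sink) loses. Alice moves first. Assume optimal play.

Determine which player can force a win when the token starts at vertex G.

Alice wins.

Positions with no move are L. A position that does have a move is losing for the player to move precisely when every available move leads to a winning position for the opponent. Fill in the labels:
Every edge goes from a vertex to one that appears earlier in the order F, H, A, I, G, C, B, E, D, so processing vertices in that order labels each vertex after all of its successors.
F: no outgoing edge → L
H: no outgoing edge → L
A: reaches L-position H → W
I: reaches L-position H → W
G: reaches L-position F → W
C: only reaches A(W), which is W → L
B: reaches L-position H → W
E: only reaches A(W), which is W → L
D: reaches L-position H → W
The starting position G is W: Alice should move to F, handing over an L position.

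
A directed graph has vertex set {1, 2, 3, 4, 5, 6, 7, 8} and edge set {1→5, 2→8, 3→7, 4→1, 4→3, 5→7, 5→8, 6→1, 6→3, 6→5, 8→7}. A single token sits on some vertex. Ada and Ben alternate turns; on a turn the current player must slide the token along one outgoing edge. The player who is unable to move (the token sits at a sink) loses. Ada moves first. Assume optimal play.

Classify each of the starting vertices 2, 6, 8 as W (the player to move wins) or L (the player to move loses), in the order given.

2: L, 6: W, 8: W

Work bottom-up. With no move the player to move loses. Otherwise the position is W if at least one move leads to an L position for the opponent, and L if every move leads to a W.
Every edge goes from a vertex to one that appears earlier in the order 7, 8, 5, 3, 2, 1, 4, 6, so processing vertices in that order labels each vertex after all of its successors.
7: no outgoing edge → L
8: reaches L-position 7 → W
5: reaches L-position 7 → W
3: reaches L-position 7 → W
2: only reaches 8(W), which is W → L
1: only reaches 5(W), which is W → L
4: reaches L-position 1 → W
6: reaches L-position 1 → W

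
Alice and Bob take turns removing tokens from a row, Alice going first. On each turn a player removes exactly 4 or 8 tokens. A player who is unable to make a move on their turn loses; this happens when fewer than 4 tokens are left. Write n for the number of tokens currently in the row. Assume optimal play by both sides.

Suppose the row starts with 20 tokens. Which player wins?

Use the standard recursion: the mover loses at a terminal position; elsewhere, the mover wins exactly when some move hands the opponent an L position.
n=0: no move → L
n=1: no move → L
n=2: no move → L
n=3: no move → L
n=4: reaches L-position 0 → W
n=5: reaches L-position 1 → W
n=6: reaches L-position 2 → W
n=7: reaches L-position 3 → W
n=8: reaches L-position 0 → W
n=9: reaches L-position 1 → W
n=10: reaches L-position 2 → W
n=11: reaches L-position 3 → W
n=12: only reaches 8(W), 4(W), all W → L
n=13: only reaches 9(W), 5(W), all W → L
n=14: only reaches 10(W), 6(W), all W → L
n=15: only reaches 11(W), 7(W), all W → L
n=16: reaches L-position 12 → W
n=17: reaches L-position 13 → W
n=18: reaches L-position 14 → W
n=19: reaches L-position 15 → W
n=20: reaches L-position 12 → W
From 20 Alice can remove 8, leaving 12, reaching an L position.

Alice wins.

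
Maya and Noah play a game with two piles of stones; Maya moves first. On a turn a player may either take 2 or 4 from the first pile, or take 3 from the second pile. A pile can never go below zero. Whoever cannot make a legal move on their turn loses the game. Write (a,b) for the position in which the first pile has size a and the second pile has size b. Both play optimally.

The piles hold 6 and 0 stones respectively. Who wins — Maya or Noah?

Noah wins.

Positions with no move are L. A position that does have a move is losing for the player to move precisely when every available move leads to a winning position for the opponent. Fill in the labels:
No move ever increases a pile, so every position that can arise here has a ≤ 6 and b ≤ 0; it is enough to label the cells with 0 ≤ a ≤ 6 and 0 ≤ b ≤ 0.
Every move lowers a or b (never raises either), so fill the grid row by row in increasing a, and left to right within a row: each cell's successors are then already labelled.
      b=0
a=0:    L
a=1:    L
a=2:    W
a=3:    W
a=4:    W
a=5:    W
a=6:    L
Cells with no legal move (terminal, hence L): (0,0), (1,0).
The remaining L cells, each justified by listing all of its moves:
(6,0): L (options (4,0)(W), (2,0)(W) are all W)
Every other cell has at least one move into one of the L cells above, so it is W.
Every move from (6,0) reaches a W position, so the mover loses.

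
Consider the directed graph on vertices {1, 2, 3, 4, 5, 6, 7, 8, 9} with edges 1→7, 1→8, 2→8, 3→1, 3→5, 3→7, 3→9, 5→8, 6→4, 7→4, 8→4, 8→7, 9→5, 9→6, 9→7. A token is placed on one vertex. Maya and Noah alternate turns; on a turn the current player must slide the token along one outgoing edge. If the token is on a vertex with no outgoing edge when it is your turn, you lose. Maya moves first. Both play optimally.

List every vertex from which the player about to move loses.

1, 2, 4, 5

Compute win/loss labels from the base case upward. A position with no move is L. Any other position is W if it can reach an L in one move, else L.
Every edge goes from a vertex to one that appears earlier in the order 4, 7, 8, 1, 2, 5, 6, 9, 3, so processing vertices in that order labels each vertex after all of its successors.
4: no outgoing edge → L
7: →4(L), so W
8: →4(L), so W
1: →8(W), 7(W) — all W, so L
2: →8(W) only, which is W, so L
5: →8(W) only, which is W, so L
6: →4(L), so W
9: →5(L), so W
3: →5(L), so W
Reading off the rows marked L gives the requested list; there are 4 such vertices.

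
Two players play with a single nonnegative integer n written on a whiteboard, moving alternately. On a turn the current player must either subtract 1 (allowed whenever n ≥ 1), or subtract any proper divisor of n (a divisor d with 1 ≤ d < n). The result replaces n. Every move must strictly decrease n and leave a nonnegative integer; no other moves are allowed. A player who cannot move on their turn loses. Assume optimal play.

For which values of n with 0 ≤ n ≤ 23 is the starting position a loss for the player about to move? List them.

0, 2, 5, 7, 9, 11, 13, 15, 17, 19, 21, 23

Use the standard recursion: the mover loses at a terminal position; elsewhere, the mover wins exactly when some move hands the opponent an L position.
n=0: no move → L
n=1: →0(L), so W
n=2: →1(W) only, which is W, so L
n=3: →2(L), so W
n=4: →2(L), so W
n=5: →4(W) only, which is W, so L
n=6: →5(L), so W
n=7: →6(W) only, which is W, so L
n=8: →7(L), so W
n=9: →6(W), 8(W) — all W, so L
n=10: →5(L), so W
n=11: →10(W) only, which is W, so L
n=12: →9(L), so W
n=13: →12(W) only, which is W, so L
n=14: →7(L), so W
n=15: →10(W), 12(W), 14(W) — all W, so L
n=16: →15(L), so W
n=17: →16(W) only, which is W, so L
n=18: →9(L), so W
n=19: →18(W) only, which is W, so L
n=20: →15(L), so W
n=21: →14(W), 18(W), 20(W) — all W, so L
n=22: →11(L), so W
n=23: →22(W) only, which is W, so L
Reading off the rows marked L gives the requested list; there are 12 such values of n.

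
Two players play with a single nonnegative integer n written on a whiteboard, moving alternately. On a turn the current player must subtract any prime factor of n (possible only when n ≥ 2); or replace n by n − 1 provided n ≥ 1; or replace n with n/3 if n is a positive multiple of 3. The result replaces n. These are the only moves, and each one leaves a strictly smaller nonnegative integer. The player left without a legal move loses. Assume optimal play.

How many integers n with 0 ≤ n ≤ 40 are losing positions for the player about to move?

Use the standard recursion: the mover loses at a terminal position; elsewhere, the mover wins exactly when some move hands the opponent an L position.
n=0: no move → L
n=1: W (go to 0, an L position)
n=2: W (go to 0, an L position)
n=3: W (go to 0, an L position)
n=4: L (options 2(W), 3(W) are all W)
n=5: W (go to 0, an L position)
n=6: W (go to 4, an L position)
n=7: W (go to 0, an L position)
n=8: L (options 6(W), 7(W) are all W)
n=9: W (go to 8, an L position)
n=10: W (go to 8, an L position)
n=11: W (go to 0, an L position)
n=12: W (go to 4, an L position)
n=13: W (go to 0, an L position)
n=14: L (options 7(W), 12(W), 13(W) are all W)
n=15: W (go to 14, an L position)
n=16: W (go to 14, an L position)
n=17: W (go to 0, an L position)
n=18: L (options 6(W), 15(W), 16(W), 17(W) are all W)
n=19: W (go to 0, an L position)
n=20: W (go to 18, an L position)
n=21: W (go to 14, an L position)
n=22: L (options 11(W), 20(W), 21(W) are all W)
n=23: W (go to 0, an L position)
n=24: W (go to 8, an L position)
n=25: L (options 20(W), 24(W) are all W)
n=26: W (go to 25, an L position)
n=27: L (options 9(W), 24(W), 26(W) are all W)
n=28: W (go to 27, an L position)
n=29: W (go to 0, an L position)
n=30: W (go to 25, an L position)
n=31: W (go to 0, an L position)
n=32: L (options 30(W), 31(W) are all W)
n=33: W (go to 22, an L position)
n=34: W (go to 32, an L position)
n=35: L (options 28(W), 30(W), 34(W) are all W)
n=36: W (go to 35, an L position)
n=37: W (go to 0, an L position)
n=38: L (options 19(W), 36(W), 37(W) are all W)
n=39: W (go to 38, an L position)
n=40: W (go to 35, an L position)
L entries with 0 ≤ n ≤ 40: n = 0, 4, 8, 14, 18, 22, 25, 27, 32, 35, 38; that makes 11.

11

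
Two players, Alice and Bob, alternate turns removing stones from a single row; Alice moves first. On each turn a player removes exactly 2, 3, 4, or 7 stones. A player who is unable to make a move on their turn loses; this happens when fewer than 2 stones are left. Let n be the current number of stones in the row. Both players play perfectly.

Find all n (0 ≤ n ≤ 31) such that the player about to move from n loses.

0, 1, 6, 11, 12, 17, 22, 23, 28

Classify positions by backward induction: terminal positions (no move available) are L. From any other position, the mover wins iff some move reaches an L.
n=0: no move → L
n=1: no move → L
n=2: →0(L), so W
n=3: →1(L), so W
n=4: →1(L), so W
n=5: →1(L), so W
n=6: →4(W), 3(W), 2(W) — all W, so L
n=7: →0(L), so W
n=8: →6(L), so W
n=9: →6(L), so W
n=10: →6(L), so W
n=11: →9(W), 8(W), 7(W), 4(W) — all W, so L
n=12: →10(W), 9(W), 8(W), 5(W) — all W, so L
n=13: →11(L), so W
n=14: →12(L), so W
n=15: →12(L), so W
n=16: →12(L), so W
n=17: →15(W), 14(W), 13(W), 10(W) — all W, so L
n=18: →11(L), so W
n=19: →17(L), so W
n=20: →17(L), so W
n=21: →17(L), so W
n=22: →20(W), 19(W), 18(W), 15(W) — all W, so L
n=23: →21(W), 20(W), 19(W), 16(W) — all W, so L
n=24: →22(L), so W
n=25: →23(L), so W
n=26: →23(L), so W
n=27: →23(L), so W
n=28: →26(W), 25(W), 24(W), 21(W) — all W, so L
n=29: →22(L), so W
n=30: →28(L), so W
n=31: →28(L), so W
The losing starting values of n are exactly the entries labelled L in this table (9 of them).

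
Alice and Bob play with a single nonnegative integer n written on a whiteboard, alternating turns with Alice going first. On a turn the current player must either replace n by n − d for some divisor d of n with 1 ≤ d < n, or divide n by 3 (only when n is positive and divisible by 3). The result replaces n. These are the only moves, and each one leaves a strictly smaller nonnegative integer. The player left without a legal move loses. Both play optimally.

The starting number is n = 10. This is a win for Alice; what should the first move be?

Label each position W (a win for the player to move) or L (a loss). A position with no legal move is L; any other position is W exactly when some move reaches an L, and L when every move reaches a W.
n=0: no move → L
n=1: no move → L
n=2: reaches L-position 1 → W
n=3: reaches L-position 1 → W
n=4: only reaches 2(W), 3(W), all W → L
n=5: reaches L-position 4 → W
n=6: reaches L-position 4 → W
n=7: only reaches 6(W), which is W → L
n=8: reaches L-position 4 → W
n=9: only reaches 3(W), 6(W), 8(W), all W → L
n=10: reaches L-position 9 → W
From 10, the L positions reachable in one move are: 9.

Move to 9.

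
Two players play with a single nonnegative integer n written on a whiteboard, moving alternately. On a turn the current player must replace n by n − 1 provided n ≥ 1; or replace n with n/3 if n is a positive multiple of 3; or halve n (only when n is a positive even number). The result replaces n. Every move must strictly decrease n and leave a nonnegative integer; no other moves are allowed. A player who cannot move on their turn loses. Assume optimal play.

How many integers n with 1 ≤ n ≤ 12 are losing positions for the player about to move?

5

Build the W/L table. Terminal = L. A non-terminal position is W if it has a move to some L; otherwise it is L.
n=0: no move → L
n=1: →0(L), so W
n=2: →1(W) only, which is W, so L
n=3: →2(L), so W
n=4: →2(L), so W
n=5: →4(W) only, which is W, so L
n=6: →2(L), so W
n=7: →6(W) only, which is W, so L
n=8: →7(L), so W
n=9: →3(W), 8(W) — all W, so L
n=10: →5(L), so W
n=11: →10(W) only, which is W, so L
n=12: →11(L), so W
L entries with 1 ≤ n ≤ 12 (n=0 is outside the asked range and is not counted): n = 2, 5, 7, 9, 11; that makes 5.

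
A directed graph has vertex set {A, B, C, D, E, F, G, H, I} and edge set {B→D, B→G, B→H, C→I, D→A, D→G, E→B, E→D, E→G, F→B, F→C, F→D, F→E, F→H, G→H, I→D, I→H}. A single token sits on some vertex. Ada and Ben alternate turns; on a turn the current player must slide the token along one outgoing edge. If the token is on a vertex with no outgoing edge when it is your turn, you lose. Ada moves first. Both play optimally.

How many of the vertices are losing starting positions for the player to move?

4

Classify positions by backward induction: terminal positions (no move available) are L. From any other position, the mover wins iff some move reaches an L.
Every edge goes from a vertex to one that appears earlier in the order A, H, G, D, B, I, E, C, F, so processing vertices in that order labels each vertex after all of its successors.
A: no outgoing edge → L
H: no outgoing edge → L
G: can move to H, which is L ⇒ W
D: can move to A, which is L ⇒ W
B: can move to H, which is L ⇒ W
I: can move to H, which is L ⇒ W
E: moves to B(W), D(W), G(W); every one is W ⇒ L
C: the only move is to I(W), a W ⇒ L
F: can move to C, which is L ⇒ W
The L vertices are A, C, E, H; that is 4 in all.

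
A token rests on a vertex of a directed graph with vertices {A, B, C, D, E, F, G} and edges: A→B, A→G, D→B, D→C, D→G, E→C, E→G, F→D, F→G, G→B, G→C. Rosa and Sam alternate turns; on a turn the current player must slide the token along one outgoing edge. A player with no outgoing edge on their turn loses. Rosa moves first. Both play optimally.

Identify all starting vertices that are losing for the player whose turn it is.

Work bottom-up. With no move the player to move loses. Otherwise the position is W if at least one move leads to an L position for the opponent, and L if every move leads to a W.
Every edge goes from a vertex to one that appears earlier in the order B, C, G, A, D, E, F, so processing vertices in that order labels each vertex after all of its successors.
B: no outgoing edge → L
C: no outgoing edge → L
G: reaches L-position C → W
A: reaches L-position B → W
D: reaches L-position C → W
E: reaches L-position C → W
F: only reaches D(W), G(W), all W → L
Reading off the rows marked L gives the requested list; there are 3 such vertices.

B, C, F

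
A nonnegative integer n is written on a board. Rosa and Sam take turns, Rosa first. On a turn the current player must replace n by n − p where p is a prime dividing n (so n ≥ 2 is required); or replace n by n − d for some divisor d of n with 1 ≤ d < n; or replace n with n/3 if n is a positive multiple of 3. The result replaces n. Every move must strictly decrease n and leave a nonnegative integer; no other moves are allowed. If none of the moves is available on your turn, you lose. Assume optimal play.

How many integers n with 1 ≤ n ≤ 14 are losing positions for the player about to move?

Use the standard recursion: the mover loses at a terminal position; elsewhere, the mover wins exactly when some move hands the opponent an L position.
n=0: no move → L
n=1: no move → L
n=2: can move to 0, which is L ⇒ W
n=3: can move to 0, which is L ⇒ W
n=4: moves to 2(W), 3(W); every one is W ⇒ L
n=5: can move to 0, which is L ⇒ W
n=6: can move to 4, which is L ⇒ W
n=7: can move to 0, which is L ⇒ W
n=8: can move to 4, which is L ⇒ W
n=9: moves to 3(W), 6(W), 8(W); every one is W ⇒ L
n=10: can move to 9, which is L ⇒ W
n=11: can move to 0, which is L ⇒ W
n=12: can move to 4, which is L ⇒ W
n=13: can move to 0, which is L ⇒ W
n=14: moves to 7(W), 12(W), 13(W); every one is W ⇒ L
L entries with 1 ≤ n ≤ 14 (n=0 is outside the asked range and is not counted): n = 1, 4, 9, 14; that makes 4.

4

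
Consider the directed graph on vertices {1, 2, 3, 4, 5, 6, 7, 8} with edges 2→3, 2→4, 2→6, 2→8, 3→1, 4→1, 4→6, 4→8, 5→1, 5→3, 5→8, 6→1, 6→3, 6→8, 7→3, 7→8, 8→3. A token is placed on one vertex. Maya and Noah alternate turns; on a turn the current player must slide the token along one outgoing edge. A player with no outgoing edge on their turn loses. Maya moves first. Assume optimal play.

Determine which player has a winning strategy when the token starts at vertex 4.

Maya wins.

Build the W/L table. Terminal = L. A non-terminal position is W if it has a move to some L; otherwise it is L.
Every edge goes from a vertex to one that appears earlier in the order 1, 3, 8, 6, 5, 4, 2, 7, so processing vertices in that order labels each vertex after all of its successors.
1: no outgoing edge → L
3: reaches L-position 1 → W
8: only reaches 3(W), which is W → L
6: reaches L-position 8 → W
5: reaches L-position 8 → W
4: reaches L-position 8 → W
2: reaches L-position 8 → W
7: reaches L-position 8 → W
The starting position 4 is W: Maya should move to 8, handing over an L position.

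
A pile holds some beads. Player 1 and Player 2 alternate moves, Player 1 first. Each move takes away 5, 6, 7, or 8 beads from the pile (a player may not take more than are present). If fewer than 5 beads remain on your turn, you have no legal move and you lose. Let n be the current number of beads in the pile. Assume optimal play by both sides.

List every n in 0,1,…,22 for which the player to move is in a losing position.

Build the W/L table. Terminal = L. A non-terminal position is W if it has a move to some L; otherwise it is L.
n=0: no move → L
n=1: no move → L
n=2: no move → L
n=3: no move → L
n=4: no move → L
n=5: can move to 0, which is L ⇒ W
n=6: can move to 1, which is L ⇒ W
n=7: can move to 2, which is L ⇒ W
n=8: can move to 3, which is L ⇒ W
n=9: can move to 4, which is L ⇒ W
n=10: can move to 4, which is L ⇒ W
n=11: can move to 4, which is L ⇒ W
n=12: can move to 4, which is L ⇒ W
n=13: moves to 8(W), 7(W), 6(W), 5(W); every one is W ⇒ L
n=14: moves to 9(W), 8(W), 7(W), 6(W); every one is W ⇒ L
n=15: moves to 10(W), 9(W), 8(W), 7(W); every one is W ⇒ L
n=16: moves to 11(W), 10(W), 9(W), 8(W); every one is W ⇒ L
n=17: moves to 12(W), 11(W), 10(W), 9(W); every one is W ⇒ L
n=18: can move to 13, which is L ⇒ W
n=19: can move to 14, which is L ⇒ W
n=20: can move to 15, which is L ⇒ W
n=21: can move to 16, which is L ⇒ W
n=22: can move to 17, which is L ⇒ W
The losing starting values of n are exactly the entries labelled L in this table (10 of them).

0, 1, 2, 3, 4, 13, 14, 15, 16, 17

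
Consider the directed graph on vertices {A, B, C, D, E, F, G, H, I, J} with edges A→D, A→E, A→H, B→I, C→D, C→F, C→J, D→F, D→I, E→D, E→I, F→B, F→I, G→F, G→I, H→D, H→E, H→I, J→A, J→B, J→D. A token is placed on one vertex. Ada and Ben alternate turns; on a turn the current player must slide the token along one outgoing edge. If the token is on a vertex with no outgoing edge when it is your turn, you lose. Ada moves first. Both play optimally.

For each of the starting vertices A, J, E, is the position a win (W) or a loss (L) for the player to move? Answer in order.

A: L, J: W, E: W

Classify positions by backward induction: terminal positions (no move available) are L. From any other position, the mover wins iff some move reaches an L.
Every edge goes from a vertex to one that appears earlier in the order I, B, F, D, E, H, A, J, G, C, so processing vertices in that order labels each vertex after all of its successors.
I: no outgoing edge → L
B: W (go to I, an L position)
F: W (go to I, an L position)
D: W (go to I, an L position)
E: W (go to I, an L position)
H: W (go to I, an L position)
A: L (options H(W), E(W), D(W) are all W)
J: W (go to A, an L position)
G: W (go to I, an L position)
C: L (options J(W), D(W), F(W) are all W)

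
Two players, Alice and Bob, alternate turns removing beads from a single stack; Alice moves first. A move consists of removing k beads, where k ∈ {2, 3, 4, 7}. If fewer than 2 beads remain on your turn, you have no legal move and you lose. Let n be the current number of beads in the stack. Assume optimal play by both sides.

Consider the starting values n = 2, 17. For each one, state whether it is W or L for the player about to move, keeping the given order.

2: W, 17: L

Label each position W (a win for the player to move) or L (a loss). A position with no legal move is L; any other position is W exactly when some move reaches an L, and L when every move reaches a W.
n=0: no move → L
n=1: no move → L
n=2: →0(L), so W
n=3: →1(L), so W
n=4: →1(L), so W
n=5: →1(L), so W
n=6: →4(W), 3(W), 2(W) — all W, so L
n=7: →0(L), so W
n=8: →6(L), so W
n=9: →6(L), so W
n=10: →6(L), so W
n=11: →9(W), 8(W), 7(W), 4(W) — all W, so L
n=12: →10(W), 9(W), 8(W), 5(W) — all W, so L
n=13: →11(L), so W
n=14: →12(L), so W
n=15: →12(L), so W
n=16: →12(L), so W
n=17: →15(W), 14(W), 13(W), 10(W) — all W, so L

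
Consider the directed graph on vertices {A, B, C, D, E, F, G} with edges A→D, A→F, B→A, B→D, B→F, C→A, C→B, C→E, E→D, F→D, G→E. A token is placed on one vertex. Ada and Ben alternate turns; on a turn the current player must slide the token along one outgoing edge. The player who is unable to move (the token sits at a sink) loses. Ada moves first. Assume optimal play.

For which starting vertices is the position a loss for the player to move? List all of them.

C, D, G

Build the W/L table. Terminal = L. A non-terminal position is W if it has a move to some L; otherwise it is L.
Every edge goes from a vertex to one that appears earlier in the order D, F, A, B, E, G, C, so processing vertices in that order labels each vertex after all of its successors.
D: no outgoing edge → L
F: reaches L-position D → W
A: reaches L-position D → W
B: reaches L-position D → W
E: reaches L-position D → W
G: only reaches E(W), which is W → L
C: only reaches E(W), B(W), A(W), all W → L
The losing starting vertices are exactly the entries labelled L in this table (3 of them).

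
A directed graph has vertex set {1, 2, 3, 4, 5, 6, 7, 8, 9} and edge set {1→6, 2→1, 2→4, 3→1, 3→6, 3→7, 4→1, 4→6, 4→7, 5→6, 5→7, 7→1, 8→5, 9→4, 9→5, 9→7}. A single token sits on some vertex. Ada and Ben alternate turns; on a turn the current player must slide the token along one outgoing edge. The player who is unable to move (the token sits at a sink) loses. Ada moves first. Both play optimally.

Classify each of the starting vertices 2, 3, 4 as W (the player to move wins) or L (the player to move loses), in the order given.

2: L, 3: W, 4: W

Work bottom-up. With no move the player to move loses. Otherwise the position is W if at least one move leads to an L position for the opponent, and L if every move leads to a W.
Every edge goes from a vertex to one that appears earlier in the order 6, 1, 7, 4, 5, 9, 8, 3, 2, so processing vertices in that order labels each vertex after all of its successors.
6: no outgoing edge → L
1: can move to 6, which is L ⇒ W
7: the only move is to 1(W), a W ⇒ L
4: can move to 7, which is L ⇒ W
5: can move to 7, which is L ⇒ W
9: can move to 7, which is L ⇒ W
8: the only move is to 5(W), a W ⇒ L
3: can move to 7, which is L ⇒ W
2: moves to 4(W), 1(W); every one is W ⇒ L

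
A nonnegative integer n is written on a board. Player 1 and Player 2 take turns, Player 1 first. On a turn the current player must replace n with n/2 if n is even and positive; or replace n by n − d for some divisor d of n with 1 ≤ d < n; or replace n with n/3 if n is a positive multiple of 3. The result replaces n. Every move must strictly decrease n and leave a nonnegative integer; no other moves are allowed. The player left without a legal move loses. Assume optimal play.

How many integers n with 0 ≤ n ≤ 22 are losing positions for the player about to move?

10

Positions with no move are L. A position that does have a move is losing for the player to move precisely when every available move leads to a winning position for the opponent. Fill in the labels:
n=0: no move → L
n=1: no move → L
n=2: W (go to 1, an L position)
n=3: W (go to 1, an L position)
n=4: L (options 2(W), 3(W) are all W)
n=5: W (go to 4, an L position)
n=6: W (go to 4, an L position)
n=7: L (sole option 6(W) is W)
n=8: W (go to 4, an L position)
n=9: L (options 3(W), 6(W), 8(W) are all W)
n=10: W (go to 9, an L position)
n=11: L (sole option 10(W) is W)
n=12: W (go to 4, an L position)
n=13: L (sole option 12(W) is W)
n=14: W (go to 7, an L position)
n=15: L (options 5(W), 10(W), 12(W), 14(W) are all W)
n=16: W (go to 15, an L position)
n=17: L (sole option 16(W) is W)
n=18: W (go to 9, an L position)
n=19: L (sole option 18(W) is W)
n=20: W (go to 15, an L position)
n=21: W (go to 7, an L position)
n=22: W (go to 11, an L position)
L entries with 0 ≤ n ≤ 22: n = 0, 1, 4, 7, 9, 11, 13, 15, 17, 19; that makes 10.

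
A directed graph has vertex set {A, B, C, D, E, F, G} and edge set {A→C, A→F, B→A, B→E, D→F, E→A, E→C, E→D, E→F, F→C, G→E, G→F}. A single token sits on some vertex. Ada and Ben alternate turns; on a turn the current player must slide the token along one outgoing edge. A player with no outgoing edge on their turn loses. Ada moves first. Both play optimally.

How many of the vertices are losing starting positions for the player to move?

4

Use the standard recursion: the mover loses at a terminal position; elsewhere, the mover wins exactly when some move hands the opponent an L position.
Every edge goes from a vertex to one that appears earlier in the order C, F, D, A, E, B, G, so processing vertices in that order labels each vertex after all of its successors.
C: no outgoing edge → L
F: can move to C, which is L ⇒ W
D: the only move is to F(W), a W ⇒ L
A: can move to C, which is L ⇒ W
E: can move to D, which is L ⇒ W
B: moves to E(W), A(W); every one is W ⇒ L
G: moves to E(W), F(W); every one is W ⇒ L
The L vertices are B, C, D, G; that is 4 in all.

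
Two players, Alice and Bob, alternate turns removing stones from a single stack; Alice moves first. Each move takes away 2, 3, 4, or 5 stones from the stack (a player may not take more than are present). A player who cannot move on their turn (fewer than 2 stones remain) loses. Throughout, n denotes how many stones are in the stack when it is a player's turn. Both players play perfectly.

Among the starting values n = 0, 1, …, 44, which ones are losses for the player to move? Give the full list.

Classify positions by backward induction: terminal positions (no move available) are L. From any other position, the mover wins iff some move reaches an L.
n=0: no move → L
n=1: no move → L
n=2: W (go to 0, an L position)
n=3: W (go to 1, an L position)
n=4: W (go to 1, an L position)
n=5: W (go to 1, an L position)
n=6: W (go to 1, an L position)
n=7: L (options 5(W), 4(W), 3(W), 2(W) are all W)
n=8: L (options 6(W), 5(W), 4(W), 3(W) are all W)
n=9: W (go to 7, an L position)
n=10: W (go to 8, an L position)
n=11: W (go to 8, an L position)
n=12: W (go to 8, an L position)
n=13: W (go to 8, an L position)
n=14: L (options 12(W), 11(W), 10(W), 9(W) are all W)
n=15: L (options 13(W), 12(W), 11(W), 10(W) are all W)
n=16: W (go to 14, an L position)
n=17: W (go to 15, an L position)
n=18: W (go to 15, an L position)
n=19: W (go to 15, an L position)
n=20: W (go to 15, an L position)
n=21: L (options 19(W), 18(W), 17(W), 16(W) are all W)
n=22: L (options 20(W), 19(W), 18(W), 17(W) are all W)
n=23: W (go to 21, an L position)
n=24: W (go to 22, an L position)
n=25: W (go to 22, an L position)
n=26: W (go to 22, an L position)
n=27: W (go to 22, an L position)
n=28: L (options 26(W), 25(W), 24(W), 23(W) are all W)
n=29: L (options 27(W), 26(W), 25(W), 24(W) are all W)
n=30: W (go to 28, an L position)
n=31: W (go to 29, an L position)
n=32: W (go to 29, an L position)
n=33: W (go to 29, an L position)
n=34: W (go to 29, an L position)
n=35: L (options 33(W), 32(W), 31(W), 30(W) are all W)
n=36: L (options 34(W), 33(W), 32(W), 31(W) are all W)
n=37: W (go to 35, an L position)
n=38: W (go to 36, an L position)
n=39: W (go to 36, an L position)
n=40: W (go to 36, an L position)
n=41: W (go to 36, an L position)
n=42: L (options 40(W), 39(W), 38(W), 37(W) are all W)
n=43: L (options 41(W), 40(W), 39(W), 38(W) are all W)
n=44: W (go to 42, an L position)
The losing starting values of n are exactly the entries labelled L in this table (14 of them).

0, 1, 7, 8, 14, 15, 21, 22, 28, 29, 35, 36, 42, 43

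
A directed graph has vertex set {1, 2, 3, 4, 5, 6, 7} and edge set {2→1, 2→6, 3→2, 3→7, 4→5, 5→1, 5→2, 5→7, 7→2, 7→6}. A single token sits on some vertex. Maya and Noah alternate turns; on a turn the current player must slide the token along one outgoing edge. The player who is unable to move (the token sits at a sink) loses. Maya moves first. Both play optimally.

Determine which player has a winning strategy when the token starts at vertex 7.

Label each position W (a win for the player to move) or L (a loss). A position with no legal move is L; any other position is W exactly when some move reaches an L, and L when every move reaches a W.
Every edge goes from a vertex to one that appears earlier in the order 6, 1, 2, 7, 5, 3, 4, so processing vertices in that order labels each vertex after all of its successors.
6: no outgoing edge → L
1: no outgoing edge → L
2: can move to 1, which is L ⇒ W
7: can move to 6, which is L ⇒ W
5: can move to 1, which is L ⇒ W
3: moves to 7(W), 2(W); every one is W ⇒ L
4: the only move is to 5(W), a W ⇒ L
The starting position 7 is W: Maya should move to 6, handing over an L position.

Maya wins.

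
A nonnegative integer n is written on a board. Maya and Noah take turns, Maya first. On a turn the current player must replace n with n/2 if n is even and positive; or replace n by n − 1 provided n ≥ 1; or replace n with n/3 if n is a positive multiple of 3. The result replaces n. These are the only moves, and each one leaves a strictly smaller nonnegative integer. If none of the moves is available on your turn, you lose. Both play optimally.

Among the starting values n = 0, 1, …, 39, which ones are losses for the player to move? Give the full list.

0, 2, 5, 7, 9, 11, 13, 16, 19, 23, 25, 28, 30, 34, 36

Work bottom-up. With no move the player to move loses. Otherwise the position is W if at least one move leads to an L position for the opponent, and L if every move leads to a W.
n=0: no move → L
n=1: can move to 0, which is L ⇒ W
n=2: the only move is to 1(W), a W ⇒ L
n=3: can move to 2, which is L ⇒ W
n=4: can move to 2, which is L ⇒ W
n=5: the only move is to 4(W), a W ⇒ L
n=6: can move to 2, which is L ⇒ W
n=7: the only move is to 6(W), a W ⇒ L
n=8: can move to 7, which is L ⇒ W
n=9: moves to 3(W), 8(W); every one is W ⇒ L
n=10: can move to 5, which is L ⇒ W
n=11: the only move is to 10(W), a W ⇒ L
n=12: can move to 11, which is L ⇒ W
n=13: the only move is to 12(W), a W ⇒ L
n=14: can move to 7, which is L ⇒ W
n=15: can move to 5, which is L ⇒ W
n=16: moves to 8(W), 15(W); every one is W ⇒ L
n=17: can move to 16, which is L ⇒ W
n=18: can move to 9, which is L ⇒ W
n=19: the only move is to 18(W), a W ⇒ L
n=20: can move to 19, which is L ⇒ W
n=21: can move to 7, which is L ⇒ W
n=22: can move to 11, which is L ⇒ W
n=23: the only move is to 22(W), a W ⇒ L
n=24: can move to 23, which is L ⇒ W
n=25: the only move is to 24(W), a W ⇒ L
n=26: can move to 13, which is L ⇒ W
n=27: can move to 9, which is L ⇒ W
n=28: moves to 14(W), 27(W); every one is W ⇒ L
n=29: can move to 28, which is L ⇒ W
n=30: moves to 10(W), 15(W), 29(W); every one is W ⇒ L
n=31: can move to 30, which is L ⇒ W
n=32: can move to 16, which is L ⇒ W
n=33: can move to 11, which is L ⇒ W
n=34: moves to 17(W), 33(W); every one is W ⇒ L
n=35: can move to 34, which is L ⇒ W
n=36: moves to 12(W), 18(W), 35(W); every one is W ⇒ L
n=37: can move to 36, which is L ⇒ W
n=38: can move to 19, which is L ⇒ W
n=39: can move to 13, which is L ⇒ W
The losing starting values of n are exactly the entries labelled L in this table (15 of them).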